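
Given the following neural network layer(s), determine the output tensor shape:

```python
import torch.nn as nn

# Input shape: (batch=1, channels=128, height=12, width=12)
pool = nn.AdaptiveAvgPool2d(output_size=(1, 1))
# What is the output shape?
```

Input: (1, 128, 12, 12) -> Output: (1, 128, 1, 1)

Answer: (1, 128, 1, 1)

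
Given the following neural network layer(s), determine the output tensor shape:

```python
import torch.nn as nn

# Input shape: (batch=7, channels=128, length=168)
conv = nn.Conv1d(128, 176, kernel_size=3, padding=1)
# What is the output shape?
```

Input: (7, 128, 168) -> Output: (7, 176, 168)

Answer: (7, 176, 168)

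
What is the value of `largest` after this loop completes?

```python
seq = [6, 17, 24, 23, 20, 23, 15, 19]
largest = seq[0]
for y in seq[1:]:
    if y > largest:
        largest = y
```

Maximum of [6, 17, 24, 23, 20, 23, 15, 19]
`largest` takes the values: 6 → 17 → 24

Answer: 24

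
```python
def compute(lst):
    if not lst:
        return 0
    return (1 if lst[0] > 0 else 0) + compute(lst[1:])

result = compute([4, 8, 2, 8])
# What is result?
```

Count of positive elements in [4, 8, 2, 8] = 4

Answer: 4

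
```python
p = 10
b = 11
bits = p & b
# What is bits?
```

Trace:
`p = 10` → p = 10
`b = 11` → b = 11
`bits = p & b` → bits = 10
So bits = 10

Answer: 10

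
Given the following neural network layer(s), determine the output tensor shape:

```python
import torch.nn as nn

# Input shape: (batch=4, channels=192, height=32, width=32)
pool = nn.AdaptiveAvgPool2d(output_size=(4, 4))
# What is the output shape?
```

Input: (4, 192, 32, 32) -> Output: (4, 192, 4, 4)

Answer: (4, 192, 4, 4)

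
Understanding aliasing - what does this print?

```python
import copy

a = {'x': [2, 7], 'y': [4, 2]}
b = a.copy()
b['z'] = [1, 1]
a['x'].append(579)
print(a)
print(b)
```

Key concept: shallow copy of dict with mutable values.
Step by step:
`a = {'x': [2, 7], 'y': [4, 2]}` → a = {'x': [2, 7], 'y': [4, 2]}
`b = a.copy()` → b = {'x': [2, 7], 'y': [4, 2]}
`b['z'] = [1, 1]` → b = {'x': [2, 7], 'y': [4, 2], 'z': [1, 1]}
`a['x'].append(579)` → a = {'x': [2, 7, 579], 'y': [4, 2]}; b = {'x': [2, 7, 579], 'y': [4, 2], 'z': [1, 1]}
`print(a)` → prints {'x': [2, 7, 579], 'y': [4, 2]}
`print(b)` → prints {'x': [2, 7, 579], 'y': [4, 2], 'z': [1, 1]}

Answer:
{'x': [2, 7, 579], 'y': [4, 2]}
{'x': [2, 7, 579], 'y': [4, 2], 'z': [1, 1]}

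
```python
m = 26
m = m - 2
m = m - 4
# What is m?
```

Trace:
`m = 26` → m = 26
`m = m - 2` → m = 24
`m = m - 4` → m = 20
So m = 20

Answer: 20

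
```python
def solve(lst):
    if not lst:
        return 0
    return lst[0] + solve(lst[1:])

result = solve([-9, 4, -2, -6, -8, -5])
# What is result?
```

(-9) + 4 + (-2) + (-6) + (-8) + (-5) + 0 = -26

Answer: -26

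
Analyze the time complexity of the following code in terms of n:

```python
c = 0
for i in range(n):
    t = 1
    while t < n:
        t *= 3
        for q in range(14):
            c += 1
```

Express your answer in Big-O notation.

Each loop level contributes: n × log n × 1. Multiplying the contributions gives O(n log n).

Answer: O(n log n)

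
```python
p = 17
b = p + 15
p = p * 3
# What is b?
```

Trace:
`p = 17` → p = 17
`b = p + 15` → b = 32
`p = p * 3` → p = 51
So b = 32

Answer: 32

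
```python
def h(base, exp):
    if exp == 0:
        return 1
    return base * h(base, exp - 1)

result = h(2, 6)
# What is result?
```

h(2, 6) = 2 * 2 * 2 * 2 * 2 * 2 = 64

Answer: 64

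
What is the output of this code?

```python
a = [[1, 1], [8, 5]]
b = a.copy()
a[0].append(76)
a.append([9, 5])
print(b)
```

Key concept: shallow copy with nested lists.
Step by step:
`a = [[1, 1], [8, 5]]` → a = [[1, 1], [8, 5]]
`b = a.copy()` → b = [[1, 1], [8, 5]]
`a[0].append(76)` → a = [[1, 1, 76], [8, 5]]; b = [[1, 1, 76], [8, 5]]
`a.append([9, 5])` → a = [[1, 1, 76], [8, 5], [9, 5]]
`print(b)` → prints [[1, 1, 76], [8, 5]]

Answer: [[1, 1, 76], [8, 5]]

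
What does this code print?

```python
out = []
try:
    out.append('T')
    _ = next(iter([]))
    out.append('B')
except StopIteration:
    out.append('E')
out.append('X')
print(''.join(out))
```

Execution trace: 'T' (try body) → 'E' (except StopIteration) → 'X' (after the try/except). Output: TEX

Answer: TEX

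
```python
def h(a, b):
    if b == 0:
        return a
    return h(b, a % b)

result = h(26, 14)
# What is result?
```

h(26, 14) -> h(14, 12) -> h(12, 2) -> h(2, 0) -> 2

Answer: 2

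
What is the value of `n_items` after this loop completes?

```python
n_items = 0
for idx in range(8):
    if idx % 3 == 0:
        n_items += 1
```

Count numbers divisible by 3 in range(8)
`n_items` takes the values: 0 → 1 → 2 → 3

Answer: 3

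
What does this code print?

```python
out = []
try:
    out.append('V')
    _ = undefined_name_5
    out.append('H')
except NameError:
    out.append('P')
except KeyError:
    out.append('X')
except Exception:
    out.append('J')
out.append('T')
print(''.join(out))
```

Execution trace: 'V' (try body) → 'P' (except NameError) → 'T' (after the try/except). Output: VPT

Answer: VPT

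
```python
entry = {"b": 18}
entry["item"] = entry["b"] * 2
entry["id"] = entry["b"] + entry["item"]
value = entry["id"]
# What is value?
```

Trace:
`entry = {"b": 18}` → entry = {'b': 18}
`entry["item"] = entry["b"] * 2` → entry = {'b': 18, 'item': 36}
`entry["id"] = entry["b"] + entry["item"]` → entry = {'b': 18, 'item': 36, 'id': 54}
`value = entry["id"]` → value = 54
So value = 54

Answer: 54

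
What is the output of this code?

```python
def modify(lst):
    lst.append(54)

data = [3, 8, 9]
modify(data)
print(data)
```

Key concept: function modifies passed list.
Step by step:
`data = [3, 8, 9]` → data = [3, 8, 9]
`modify(data)` → data = [3, 8, 9, 54]
`print(data)` → prints [3, 8, 9, 54]

Answer: [3, 8, 9, 54]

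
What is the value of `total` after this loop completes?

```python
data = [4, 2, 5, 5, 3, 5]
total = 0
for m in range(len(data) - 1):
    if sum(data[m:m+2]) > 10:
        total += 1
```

Count windows with sum > 10
`total` takes the values: 0

Answer: 0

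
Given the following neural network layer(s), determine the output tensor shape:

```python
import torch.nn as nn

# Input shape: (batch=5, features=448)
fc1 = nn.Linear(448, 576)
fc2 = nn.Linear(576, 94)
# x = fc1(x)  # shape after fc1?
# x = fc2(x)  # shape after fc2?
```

Input: (5, 448) -> after fc1: (5, 576) -> Output: (5, 94)

Answer: (5, 94)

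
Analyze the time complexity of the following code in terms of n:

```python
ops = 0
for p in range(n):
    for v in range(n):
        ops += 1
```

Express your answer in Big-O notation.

Each loop level contributes: n × n. Multiplying the contributions gives O(n^2).

Answer: O(n^2)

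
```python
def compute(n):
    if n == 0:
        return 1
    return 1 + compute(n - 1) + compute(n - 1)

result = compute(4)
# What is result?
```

compute(n) = 1 + 2·compute(n-1), compute(0)=1. Closed form: (1+1)·2^4 - 1 = 31.

Answer: 31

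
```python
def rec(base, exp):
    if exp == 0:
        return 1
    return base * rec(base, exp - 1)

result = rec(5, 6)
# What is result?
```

rec(5, 6) = 5 * 5 * 5 * 5 * 5 * 5 = 15625

Answer: 15625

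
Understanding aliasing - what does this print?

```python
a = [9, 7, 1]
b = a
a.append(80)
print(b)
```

Key concept: basic list aliasing.
Step by step:
`a = [9, 7, 1]` → a = [9, 7, 1]
`b = a` → b = [9, 7, 1] (same object as a)
`a.append(80)` → a = [9, 7, 1, 80] (same object as b); b = [9, 7, 1, 80] (same object as a)
`print(b)` → prints [9, 7, 1, 80]

Answer: [9, 7, 1, 80]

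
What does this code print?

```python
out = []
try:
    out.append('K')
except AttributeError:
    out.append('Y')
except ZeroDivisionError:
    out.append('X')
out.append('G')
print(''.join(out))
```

Execution trace: 'K' (try body, no exception) → 'G' (after the try/except). Output: KG

Answer: KG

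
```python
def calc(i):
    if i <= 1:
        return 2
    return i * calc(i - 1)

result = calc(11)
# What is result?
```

calc(11) = 11 * 10 * 9 * 8 * 7 * 6 * 5 * 4 * 3 * 2 * 2 = 79833600

Answer: 79833600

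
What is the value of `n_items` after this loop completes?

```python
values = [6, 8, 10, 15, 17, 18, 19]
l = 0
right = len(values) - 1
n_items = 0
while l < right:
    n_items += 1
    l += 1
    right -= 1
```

Iterations until pointers meet (list length 7)
`n_items` takes the values: 0 → 1 → 2 → 3

Answer: 3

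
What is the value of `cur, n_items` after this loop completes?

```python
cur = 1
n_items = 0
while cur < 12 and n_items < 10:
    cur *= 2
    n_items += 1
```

Double until >= 12 or 10 iterations
`cur, n_items` takes the values: (1, 0) → (2, 0) → (2, 1) → (4, 1) → (4, 2) → (8, 2) → (8, 3) → (16, 3) → (16, 4)

Answer: 16, 4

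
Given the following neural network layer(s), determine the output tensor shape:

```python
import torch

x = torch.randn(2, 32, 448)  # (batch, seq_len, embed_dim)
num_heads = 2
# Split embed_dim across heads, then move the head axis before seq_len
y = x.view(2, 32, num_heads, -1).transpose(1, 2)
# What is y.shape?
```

Input: (2, 32, 448) -> head_dim = 448 // 2 = 224; after view: (2, 32, 2, 224) -> after transpose(1, 2): (2, 2, 32, 224) -> Output: (2, 2, 32, 224)

Answer: (2, 2, 32, 224)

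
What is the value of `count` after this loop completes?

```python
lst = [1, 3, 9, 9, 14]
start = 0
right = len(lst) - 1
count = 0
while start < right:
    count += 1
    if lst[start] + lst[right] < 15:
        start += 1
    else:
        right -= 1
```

Steps to find pair summing to 15
`count` takes the values: 0 → 1 → 2 → 3 → 4

Answer: 4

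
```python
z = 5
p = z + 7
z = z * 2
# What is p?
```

Trace:
`z = 5` → z = 5
`p = z + 7` → p = 12
`z = z * 2` → z = 10
So p = 12

Answer: 12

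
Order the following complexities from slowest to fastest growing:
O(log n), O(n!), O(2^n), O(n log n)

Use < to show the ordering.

Ordered by growth rate: O(log n) < O(n log n) < O(2^n) < O(n!)

Answer: O(log n) < O(n log n) < O(2^n) < O(n!)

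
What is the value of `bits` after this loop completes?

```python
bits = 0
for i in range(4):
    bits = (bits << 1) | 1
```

Build 4 consecutive 1-bits: 0b1111
`bits` takes the values: 0 → 1 → 3 → 7 → 15

Answer: 15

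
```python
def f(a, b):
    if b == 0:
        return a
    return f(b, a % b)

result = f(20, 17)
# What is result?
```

f(20, 17) -> f(17, 3) -> f(3, 2) -> f(2, 1) -> f(1, 0) -> 1

Answer: 1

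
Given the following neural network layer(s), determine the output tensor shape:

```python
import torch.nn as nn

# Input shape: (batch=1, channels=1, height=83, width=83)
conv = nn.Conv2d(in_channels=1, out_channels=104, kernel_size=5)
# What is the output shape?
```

Input: (1, 1, 83, 83) -> Output: (1, 104, 79, 79)

Answer: (1, 104, 79, 79)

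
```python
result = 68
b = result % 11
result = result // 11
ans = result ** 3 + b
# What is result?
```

Trace:
`result = 68` → result = 68
`b = result % 11` → b = 2
`result = result // 11` → result = 6
`ans = result ** 3 + b` → ans = 218
So result = 6

Answer: 6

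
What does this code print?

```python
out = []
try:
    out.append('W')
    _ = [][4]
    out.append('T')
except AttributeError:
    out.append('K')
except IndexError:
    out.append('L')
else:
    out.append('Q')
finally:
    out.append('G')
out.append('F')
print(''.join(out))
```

Execution trace: 'W' (try body) → 'L' (except IndexError) → 'G' (finally) → 'F' (after the try/except). Output: WLGF

Answer: WLGF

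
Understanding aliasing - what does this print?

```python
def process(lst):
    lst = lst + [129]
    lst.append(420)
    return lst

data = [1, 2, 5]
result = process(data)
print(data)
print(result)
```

Key concept: rebinding parameter vs mutation.
Step by step:
`data = [1, 2, 5]` → data = [1, 2, 5]
`result = process(data)` → result = [1, 2, 5, 129, 420]
`print(data)` → prints [1, 2, 5]
`print(result)` → prints [1, 2, 5, 129, 420]

Answer:
[1, 2, 5]
[1, 2, 5, 129, 420]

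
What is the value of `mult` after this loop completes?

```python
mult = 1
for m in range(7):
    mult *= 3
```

3^7 = 2187
`mult` takes the values: 1 → 3 → 9 → 27 → 81 → 243 → 729 → 2187

Answer: 2187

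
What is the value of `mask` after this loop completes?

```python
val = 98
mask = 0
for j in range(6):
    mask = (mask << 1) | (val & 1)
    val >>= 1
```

Reverse lowest 6 bits of 98
`mask` takes the values: 0 → 1 → 2 → 4 → 8 → 17

Answer: 17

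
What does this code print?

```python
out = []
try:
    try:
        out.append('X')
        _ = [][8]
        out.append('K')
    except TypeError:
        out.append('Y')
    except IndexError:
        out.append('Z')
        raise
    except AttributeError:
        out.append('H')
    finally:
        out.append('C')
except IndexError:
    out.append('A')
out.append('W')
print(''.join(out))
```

Execution trace: 'X' (inner try body) → 'Z' (inner except IndexError) → 'C' (inner finally) → 'A' (outer except IndexError) → 'W' (after the try/except). Output: XZCAW

Answer: XZCAW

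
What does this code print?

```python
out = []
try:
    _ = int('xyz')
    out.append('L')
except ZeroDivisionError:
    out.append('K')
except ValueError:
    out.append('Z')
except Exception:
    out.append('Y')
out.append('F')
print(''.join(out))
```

Execution trace: 'Z' (except ValueError) → 'F' (after the try/except). Output: ZF

Answer: ZF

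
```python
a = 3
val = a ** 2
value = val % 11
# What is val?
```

Trace:
`a = 3` → a = 3
`val = a ** 2` → val = 9
`value = val % 11` → value = 9
So val = 9

Answer: 9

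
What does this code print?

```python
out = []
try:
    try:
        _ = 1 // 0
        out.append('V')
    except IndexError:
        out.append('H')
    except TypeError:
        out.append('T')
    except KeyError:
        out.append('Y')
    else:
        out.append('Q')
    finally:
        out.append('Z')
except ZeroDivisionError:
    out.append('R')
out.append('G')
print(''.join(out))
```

Execution trace: 'Z' (finally) → 'R' (outer except ZeroDivisionError) → 'G' (after the try/except). Output: ZRG

Answer: ZRG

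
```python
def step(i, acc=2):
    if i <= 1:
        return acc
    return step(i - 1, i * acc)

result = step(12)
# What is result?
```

Accumulator trace (n, acc): (12, 2) -> (11, 24) -> (10, 264) -> (9, 2640) -> (8, 23760) -> (7, 190080) -> (6, 1330560) -> (5, 7983360) -> (4, 39916800) -> (3, 159667200) -> (2, 479001600) -> (1, 958003200) -> return 958003200

Answer: 958003200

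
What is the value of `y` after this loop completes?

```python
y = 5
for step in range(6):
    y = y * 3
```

Multiply by 3, 6 times: 5 * 3^6 = 3645
`y` takes the values: 5 → 15 → 45 → 135 → 405 → 1215 → 3645

Answer: 3645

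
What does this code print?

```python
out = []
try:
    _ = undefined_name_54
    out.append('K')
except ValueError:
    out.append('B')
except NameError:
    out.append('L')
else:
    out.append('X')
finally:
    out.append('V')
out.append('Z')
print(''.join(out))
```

Execution trace: 'L' (except NameError) → 'V' (finally) → 'Z' (after the try/except). Output: LVZ

Answer: LVZ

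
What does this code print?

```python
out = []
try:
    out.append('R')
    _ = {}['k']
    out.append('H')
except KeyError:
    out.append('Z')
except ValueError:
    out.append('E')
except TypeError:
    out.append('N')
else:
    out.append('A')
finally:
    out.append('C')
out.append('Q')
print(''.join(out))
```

Execution trace: 'R' (try body) → 'Z' (except KeyError) → 'C' (finally) → 'Q' (after the try/except). Output: RZCQ

Answer: RZCQ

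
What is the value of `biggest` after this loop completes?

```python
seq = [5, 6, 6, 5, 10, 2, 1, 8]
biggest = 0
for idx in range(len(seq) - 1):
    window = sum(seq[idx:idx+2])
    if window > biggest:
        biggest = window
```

Max sum of 2-element window in [5, 6, 6, 5, 10, 2, 1, 8]
`biggest` takes the values: 0 → 11 → 12 → 15

Answer: 15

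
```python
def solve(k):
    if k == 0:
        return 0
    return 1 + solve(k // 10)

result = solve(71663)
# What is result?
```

Count of digits of 71663: 5

Answer: 5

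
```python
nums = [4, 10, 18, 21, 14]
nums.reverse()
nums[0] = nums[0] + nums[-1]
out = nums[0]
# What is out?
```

Trace:
`nums = [4, 10, 18, 21, 14]` → nums = [4, 10, 18, 21, 14]
`nums.reverse()` → nums = [14, 21, 18, 10, 4]
`nums[0] = nums[0] + nums[-1]` → nums = [18, 21, 18, 10, 4]
`out = nums[0]` → out = 18
So out = 18

Answer: 18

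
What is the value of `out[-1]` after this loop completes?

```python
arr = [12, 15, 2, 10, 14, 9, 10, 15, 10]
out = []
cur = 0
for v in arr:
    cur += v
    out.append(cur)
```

Cumulative sum ends at 97
`out` takes the values: [] → [12] → [12, 27] → [12, 27, 29] → [12, 27, 29, 39] → [12, 27, 29, 39, 53] → [12, 27, 29, 39, 53, 62] → [12, 27, 29, 39, 53, 62, 72] → [12, 27, 29, 39, 53, 62, 72, 87] → [12, 27, 29, 39, 53, 62, 72, 87, 97]
So `out[-1]` = 97

Answer: 97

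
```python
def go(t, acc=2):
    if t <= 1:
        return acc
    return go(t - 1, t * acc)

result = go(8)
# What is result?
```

Accumulator trace (n, acc): (8, 2) -> (7, 16) -> (6, 112) -> (5, 672) -> (4, 3360) -> (3, 13440) -> (2, 40320) -> (1, 80640) -> return 80640

Answer: 80640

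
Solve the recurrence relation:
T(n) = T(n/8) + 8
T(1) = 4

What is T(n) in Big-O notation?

Each step divides n by 8 and adds 8. After log_8(n) steps we reach T(1)=4. So T(n) = 8·log_8(n) + 4 = O(log n).

Answer: O(log n)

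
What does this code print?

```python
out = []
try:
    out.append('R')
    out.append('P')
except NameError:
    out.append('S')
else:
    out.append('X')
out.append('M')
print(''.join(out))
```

Execution trace: 'R' (try body) → 'P' (try body, no exception) → 'X' (else) → 'M' (after the try/except). Output: RPXM

Answer: RPXM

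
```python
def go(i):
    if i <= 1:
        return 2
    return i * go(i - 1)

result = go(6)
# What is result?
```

go(6) = 6 * 5 * 4 * 3 * 2 * 2 = 1440

Answer: 1440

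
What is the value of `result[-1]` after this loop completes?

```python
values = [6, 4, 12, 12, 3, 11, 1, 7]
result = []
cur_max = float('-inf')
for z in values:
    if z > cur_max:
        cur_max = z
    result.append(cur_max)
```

Running max ends at 12
`result` takes the values: [] → [6] → [6, 6] → [6, 6, 12] → [6, 6, 12, 12] → [6, 6, 12, 12, 12] → [6, 6, 12, 12, 12, 12] → [6, 6, 12, 12, 12, 12, 12] → [6, 6, 12, 12, 12, 12, 12, 12]
So `result[-1]` = 12

Answer: 12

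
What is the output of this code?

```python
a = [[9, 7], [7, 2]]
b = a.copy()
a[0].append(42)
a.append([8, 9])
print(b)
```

Key concept: shallow copy with nested lists.
Step by step:
`a = [[9, 7], [7, 2]]` → a = [[9, 7], [7, 2]]
`b = a.copy()` → b = [[9, 7], [7, 2]]
`a[0].append(42)` → a = [[9, 7, 42], [7, 2]]; b = [[9, 7, 42], [7, 2]]
`a.append([8, 9])` → a = [[9, 7, 42], [7, 2], [8, 9]]
`print(b)` → prints [[9, 7, 42], [7, 2]]

Answer: [[9, 7, 42], [7, 2]]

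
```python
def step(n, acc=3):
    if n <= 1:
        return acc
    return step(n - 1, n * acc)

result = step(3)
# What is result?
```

Accumulator trace (n, acc): (3, 3) -> (2, 9) -> (1, 18) -> return 18

Answer: 18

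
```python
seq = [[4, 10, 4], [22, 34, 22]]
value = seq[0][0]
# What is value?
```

Trace:
`seq = [[4, 10, 4], [22, 34, 22]]` → seq = [[4, 10, 4], [22, 34, 22]]
`value = seq[0][0]` → value = 4
So value = 4

Answer: 4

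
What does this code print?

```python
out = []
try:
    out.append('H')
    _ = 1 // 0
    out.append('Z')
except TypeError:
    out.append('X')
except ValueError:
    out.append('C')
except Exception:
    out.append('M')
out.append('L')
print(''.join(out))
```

Execution trace: 'H' (try body) → 'M' (except Exception) → 'L' (after the try/except). Output: HML

Answer: HML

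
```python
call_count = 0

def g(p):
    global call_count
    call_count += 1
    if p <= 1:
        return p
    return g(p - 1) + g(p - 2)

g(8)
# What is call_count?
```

Calls(p) = 1 + Calls(p-1) + Calls(p-2); Calls(0)=Calls(1)=1. For p=8 this gives 67.

Answer: 67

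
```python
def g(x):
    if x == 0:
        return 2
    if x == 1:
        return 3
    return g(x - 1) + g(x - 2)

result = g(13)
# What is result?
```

Build up from base cases: g(0)=2, g(1)=3, g(2)=5, g(3)=8, g(4)=13, g(5)=21, g(6)=34, ..., g(13)=987

Answer: 987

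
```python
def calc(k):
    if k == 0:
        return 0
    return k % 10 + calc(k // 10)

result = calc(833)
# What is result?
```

Sum of digits of 833: 3 + 3 + 8 = 14

Answer: 14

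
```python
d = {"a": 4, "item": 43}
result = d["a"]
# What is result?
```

Trace:
`d = {"a": 4, "item": 43}` → d = {'a': 4, 'item': 43}
`result = d["a"]` → result = 4
So result = 4

Answer: 4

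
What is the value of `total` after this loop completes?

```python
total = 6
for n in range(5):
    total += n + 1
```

Start at 6, add 1 to 5 = 21
`total` takes the values: 6 → 7 → 9 → 12 → 16 → 21

Answer: 21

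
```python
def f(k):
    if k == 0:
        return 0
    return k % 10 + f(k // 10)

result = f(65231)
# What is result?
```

Sum of digits of 65231: 1 + 3 + 2 + 5 + 6 = 17

Answer: 17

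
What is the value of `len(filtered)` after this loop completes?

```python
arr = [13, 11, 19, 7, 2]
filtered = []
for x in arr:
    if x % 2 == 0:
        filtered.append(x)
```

Count even numbers in [13, 11, 19, 7, 2]
`filtered` takes the values: [] → [2]
So `len(filtered)` = 1

Answer: 1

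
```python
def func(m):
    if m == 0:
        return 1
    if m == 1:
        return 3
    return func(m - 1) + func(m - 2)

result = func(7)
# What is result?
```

Build up from base cases: func(0)=1, func(1)=3, func(2)=4, func(3)=7, func(4)=11, func(5)=18, func(6)=29, ..., func(7)=47

Answer: 47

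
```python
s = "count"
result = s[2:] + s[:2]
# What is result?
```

Trace:
`s = "count"` → s = 'count'
`result = s[2:] + s[:2]` → result = 'untco'
So result = 'untco'

Answer: 'untco'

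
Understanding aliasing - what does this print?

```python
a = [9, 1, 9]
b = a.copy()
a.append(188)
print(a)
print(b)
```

Key concept: list.copy() creates independent copy.
Step by step:
`a = [9, 1, 9]` → a = [9, 1, 9]
`b = a.copy()` → b = [9, 1, 9]
`a.append(188)` → a = [9, 1, 9, 188]
`print(a)` → prints [9, 1, 9, 188]
`print(b)` → prints [9, 1, 9]

Answer:
[9, 1, 9, 188]
[9, 1, 9]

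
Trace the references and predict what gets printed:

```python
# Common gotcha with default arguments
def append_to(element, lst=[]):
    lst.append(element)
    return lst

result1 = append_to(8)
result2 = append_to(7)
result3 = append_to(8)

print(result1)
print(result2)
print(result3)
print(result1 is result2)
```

Key concept: mutable default argument gotcha.
Step by step:
`result1 = append_to(8)` → result1 = [8]
`result2 = append_to(7)` → result1 = [8, 7] (same object as result2); result2 = [8, 7] (same object as result1)
`result3 = append_to(8)` → result1 = [8, 7, 8] (same object as result2, result3); result2 = [8, 7, 8] (same object as result1, result3); result3 = [8, 7, 8] (same object as result1, result2)
`print(result1)` → prints [8, 7, 8]
`print(result2)` → prints [8, 7, 8]
`print(result3)` → prints [8, 7, 8]
`print(result1 is result2)` → prints True

Answer:
[8, 7, 8]
[8, 7, 8]
[8, 7, 8]
True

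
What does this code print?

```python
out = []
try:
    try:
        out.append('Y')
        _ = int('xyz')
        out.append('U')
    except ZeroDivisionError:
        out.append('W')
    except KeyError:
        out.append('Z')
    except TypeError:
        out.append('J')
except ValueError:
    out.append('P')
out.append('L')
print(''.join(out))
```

Execution trace: 'Y' (try body) → 'P' (outer except ValueError) → 'L' (after the try/except). Output: YPL

Answer: YPL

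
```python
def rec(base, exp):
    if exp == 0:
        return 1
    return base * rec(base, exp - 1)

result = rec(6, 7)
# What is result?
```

rec(6, 7) = 6 * 6 * 6 * 6 * 6 * 6 * 6 = 279936

Answer: 279936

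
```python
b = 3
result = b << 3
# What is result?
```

Trace:
`b = 3` → b = 3
`result = b << 3` → result = 24
So result = 24

Answer: 24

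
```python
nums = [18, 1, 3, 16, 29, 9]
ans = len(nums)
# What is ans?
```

Trace:
`nums = [18, 1, 3, 16, 29, 9]` → nums = [18, 1, 3, 16, 29, 9]
`ans = len(nums)` → ans = 6
So ans = 6

Answer: 6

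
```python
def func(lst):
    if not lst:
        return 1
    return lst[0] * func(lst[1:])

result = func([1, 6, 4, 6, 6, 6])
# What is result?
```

Product over [1, 6, 4, 6, 6, 6] = 1 * 6 * 4 * 6 * 6 * 6 = 5184

Answer: 5184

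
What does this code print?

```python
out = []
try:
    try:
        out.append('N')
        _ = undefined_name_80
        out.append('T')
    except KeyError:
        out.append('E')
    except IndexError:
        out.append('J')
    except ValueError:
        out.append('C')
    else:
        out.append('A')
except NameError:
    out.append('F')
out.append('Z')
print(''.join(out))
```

Execution trace: 'N' (try body) → 'F' (outer except NameError) → 'Z' (after the try/except). Output: NFZ

Answer: NFZ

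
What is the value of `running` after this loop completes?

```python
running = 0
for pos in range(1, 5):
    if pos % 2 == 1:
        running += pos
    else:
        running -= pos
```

Add odd, subtract even
`running` takes the values: 0 → 1 → -1 → 2 → -2

Answer: -2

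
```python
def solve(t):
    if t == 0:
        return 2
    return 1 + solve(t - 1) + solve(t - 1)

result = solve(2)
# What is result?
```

solve(t) = 1 + 2·solve(t-1), solve(0)=2. Closed form: (2+1)·2^2 - 1 = 11.

Answer: 11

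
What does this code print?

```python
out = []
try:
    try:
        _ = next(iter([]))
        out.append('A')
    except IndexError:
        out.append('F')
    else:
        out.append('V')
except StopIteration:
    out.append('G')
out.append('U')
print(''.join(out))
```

Execution trace: 'G' (outer except StopIteration) → 'U' (after the try/except). Output: GU

Answer: GU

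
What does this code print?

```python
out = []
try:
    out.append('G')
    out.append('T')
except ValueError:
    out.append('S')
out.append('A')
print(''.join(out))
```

Execution trace: 'G' (try body) → 'T' (try body, no exception) → 'A' (after the try/except). Output: GTA

Answer: GTA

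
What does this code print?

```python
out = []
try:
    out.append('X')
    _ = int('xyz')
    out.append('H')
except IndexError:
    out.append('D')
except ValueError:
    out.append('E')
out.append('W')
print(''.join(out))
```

Execution trace: 'X' (try body) → 'E' (except ValueError) → 'W' (after the try/except). Output: XEW

Answer: XEW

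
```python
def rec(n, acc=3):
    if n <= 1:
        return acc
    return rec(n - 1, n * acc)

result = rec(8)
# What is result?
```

Accumulator trace (n, acc): (8, 3) -> (7, 24) -> (6, 168) -> (5, 1008) -> (4, 5040) -> (3, 20160) -> (2, 60480) -> (1, 120960) -> return 120960

Answer: 120960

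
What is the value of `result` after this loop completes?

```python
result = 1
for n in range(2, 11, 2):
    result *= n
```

Product of even numbers 2 to 10
`result` takes the values: 1 → 2 → 8 → 48 → 384 → 3840

Answer: 3840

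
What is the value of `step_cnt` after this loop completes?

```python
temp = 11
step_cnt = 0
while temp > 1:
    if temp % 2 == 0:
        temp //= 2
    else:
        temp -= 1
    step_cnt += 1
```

Steps to reduce 11 to 1
`step_cnt` takes the values: 0 → 1 → 2 → 3 → 4 → 5

Answer: 5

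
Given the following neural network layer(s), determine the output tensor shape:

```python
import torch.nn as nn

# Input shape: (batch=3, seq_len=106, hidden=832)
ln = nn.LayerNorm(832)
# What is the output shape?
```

Input: (3, 106, 832) -> Output: (3, 106, 832)

Answer: (3, 106, 832)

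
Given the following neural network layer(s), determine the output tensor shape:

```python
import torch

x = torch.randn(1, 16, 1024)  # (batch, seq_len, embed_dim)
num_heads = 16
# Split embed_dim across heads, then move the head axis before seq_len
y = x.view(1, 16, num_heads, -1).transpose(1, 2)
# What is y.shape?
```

Input: (1, 16, 1024) -> head_dim = 1024 // 16 = 64; after view: (1, 16, 16, 64) -> after transpose(1, 2): (1, 16, 16, 64) -> Output: (1, 16, 16, 64)

Answer: (1, 16, 16, 64)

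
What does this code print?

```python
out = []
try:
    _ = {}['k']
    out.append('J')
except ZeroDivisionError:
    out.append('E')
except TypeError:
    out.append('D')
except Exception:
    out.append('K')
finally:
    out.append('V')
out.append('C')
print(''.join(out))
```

Execution trace: 'K' (except Exception) → 'V' (finally) → 'C' (after the try/except). Output: KVC

Answer: KVC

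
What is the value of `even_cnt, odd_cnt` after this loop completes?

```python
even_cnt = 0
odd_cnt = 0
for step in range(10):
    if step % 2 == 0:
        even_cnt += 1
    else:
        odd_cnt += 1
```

Count evens and odds in range(10)
`even_cnt, odd_cnt` takes the values: (0, 0) → (1, 0) → (1, 1) → (2, 1) → (2, 2) → (3, 2) → (3, 3) → (4, 3) → (4, 4) → (5, 4) → (5, 5)

Answer: 5, 5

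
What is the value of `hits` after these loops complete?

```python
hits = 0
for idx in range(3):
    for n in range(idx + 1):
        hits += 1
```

Triangle: 1 + 2 + ... + 3
`hits` takes the values: 0 → 1 → 2 → 3 → 4 → 5 → 6

Answer: 6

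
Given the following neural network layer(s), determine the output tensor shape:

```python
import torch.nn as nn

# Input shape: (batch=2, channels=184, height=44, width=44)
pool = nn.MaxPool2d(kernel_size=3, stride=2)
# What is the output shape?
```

Input: (2, 184, 44, 44) -> Output: (2, 184, 21, 21)

Answer: (2, 184, 21, 21)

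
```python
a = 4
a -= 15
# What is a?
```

Trace:
`a = 4` → a = 4
`a -= 15` → a = -11
So a = -11

Answer: -11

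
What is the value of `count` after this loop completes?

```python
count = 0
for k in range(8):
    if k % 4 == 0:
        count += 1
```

Count numbers divisible by 4 in range(8)
`count` takes the values: 0 → 1 → 2

Answer: 2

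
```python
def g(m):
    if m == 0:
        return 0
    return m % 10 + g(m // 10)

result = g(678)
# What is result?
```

Sum of digits of 678: 8 + 7 + 6 = 21

Answer: 21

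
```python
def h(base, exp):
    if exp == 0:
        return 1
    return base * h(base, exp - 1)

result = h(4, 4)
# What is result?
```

h(4, 4) = 4 * 4 * 4 * 4 = 256

Answer: 256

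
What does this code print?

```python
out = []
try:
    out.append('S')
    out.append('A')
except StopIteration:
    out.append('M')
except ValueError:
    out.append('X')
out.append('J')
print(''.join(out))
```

Execution trace: 'S' (try body) → 'A' (try body, no exception) → 'J' (after the try/except). Output: SAJ

Answer: SAJ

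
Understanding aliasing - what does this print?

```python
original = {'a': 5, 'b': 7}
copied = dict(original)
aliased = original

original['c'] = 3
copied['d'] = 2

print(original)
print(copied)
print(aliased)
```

Key concept: dict() creates copy, assignment creates alias.
Step by step:
`original = {'a': 5, 'b': 7}` → original = {'a': 5, 'b': 7}
`copied = dict(original)` → copied = {'a': 5, 'b': 7}
`aliased = original` → aliased = {'a': 5, 'b': 7} (same object as original)
`original['c'] = 3` → original = {'a': 5, 'b': 7, 'c': 3} (same object as aliased); aliased = {'a': 5, 'b': 7, 'c': 3} (same object as original)
`copied['d'] = 2` → copied = {'a': 5, 'b': 7, 'd': 2}
`print(original)` → prints {'a': 5, 'b': 7, 'c': 3}
`print(copied)` → prints {'a': 5, 'b': 7, 'd': 2}
`print(aliased)` → prints {'a': 5, 'b': 7, 'c': 3}

Answer:
{'a': 5, 'b': 7, 'c': 3}
{'a': 5, 'b': 7, 'd': 2}
{'a': 5, 'b': 7, 'c': 3}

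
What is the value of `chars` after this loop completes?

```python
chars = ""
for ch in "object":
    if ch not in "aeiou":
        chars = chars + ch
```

Remove vowels from 'object'
`chars` takes the values: "" → "b" → "bj" → "bjc" → "bjct"

Answer: "bjct"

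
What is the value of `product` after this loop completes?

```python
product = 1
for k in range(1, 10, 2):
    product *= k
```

Product of 1, 3, 5, ... up to 9
`product` takes the values: 1 → 3 → 15 → 105 → 945

Answer: 945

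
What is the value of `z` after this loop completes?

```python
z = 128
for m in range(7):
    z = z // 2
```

Halve 7 times: 128 // 2^7 = 1
`z` takes the values: 128 → 64 → 32 → 16 → 8 → 4 → 2 → 1

Answer: 1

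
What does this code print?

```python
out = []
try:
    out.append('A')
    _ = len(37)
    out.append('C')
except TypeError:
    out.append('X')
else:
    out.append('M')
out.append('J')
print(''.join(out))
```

Execution trace: 'A' (try body) → 'X' (except TypeError) → 'J' (after the try/except). Output: AXJ

Answer: AXJ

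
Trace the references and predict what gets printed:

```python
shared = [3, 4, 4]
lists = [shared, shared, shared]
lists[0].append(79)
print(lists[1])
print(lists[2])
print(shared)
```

Key concept: list of same reference.
Step by step:
`shared = [3, 4, 4]` → shared = [3, 4, 4]
`lists = [shared, shared, shared]` → lists = [[3, 4, 4], [3, 4, 4], [3, 4, 4]]
`lists[0].append(79)` → shared = [3, 4, 4, 79]; lists = [[3, 4, 4, 79], [3, 4, 4, 79], [3, 4, 4, 79]]
`print(lists[1])` → prints [3, 4, 4, 79]
`print(lists[2])` → prints [3, 4, 4, 79]
`print(shared)` → prints [3, 4, 4, 79]

Answer:
[3, 4, 4, 79]
[3, 4, 4, 79]
[3, 4, 4, 79]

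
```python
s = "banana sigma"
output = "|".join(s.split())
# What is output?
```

Trace:
`s = "banana sigma"` → s = 'banana sigma'
`output = "|".join(s.split())` → output = 'banana|sigma'
So output = 'banana|sigma'

Answer: 'banana|sigma'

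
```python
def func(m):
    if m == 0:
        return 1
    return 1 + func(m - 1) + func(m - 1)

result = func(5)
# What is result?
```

func(m) = 1 + 2·func(m-1), func(0)=1. Closed form: (1+1)·2^5 - 1 = 63.

Answer: 63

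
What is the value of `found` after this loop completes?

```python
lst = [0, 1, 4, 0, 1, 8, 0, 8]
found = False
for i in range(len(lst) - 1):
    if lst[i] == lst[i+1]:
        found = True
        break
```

Check consecutive duplicates in [0, 1, 4, 0, 1, 8, 0, 8]
`found` takes the values: False

Answer: False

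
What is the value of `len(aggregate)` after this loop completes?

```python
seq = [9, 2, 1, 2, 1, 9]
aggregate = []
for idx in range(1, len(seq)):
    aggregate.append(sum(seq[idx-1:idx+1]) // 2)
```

Number of 2-element averages
`aggregate` takes the values: [] → [5] → [5, 1] → [5, 1, 1] → [5, 1, 1, 1] → [5, 1, 1, 1, 5]
So `len(aggregate)` = 5

Answer: 5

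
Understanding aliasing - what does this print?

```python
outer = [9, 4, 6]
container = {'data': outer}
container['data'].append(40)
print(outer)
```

Key concept: dict holds reference to list.
Step by step:
`outer = [9, 4, 6]` → outer = [9, 4, 6]
`container = {'data': outer}` → container = {'data': [9, 4, 6]}
`container['data'].append(40)` → outer = [9, 4, 6, 40]; container = {'data': [9, 4, 6, 40]}
`print(outer)` → prints [9, 4, 6, 40]

Answer: [9, 4, 6, 40]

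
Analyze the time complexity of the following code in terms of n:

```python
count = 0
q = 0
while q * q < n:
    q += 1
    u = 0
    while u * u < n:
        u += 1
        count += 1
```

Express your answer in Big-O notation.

Each loop level contributes: √n × √n. Multiplying the contributions gives O(n).

Answer: O(n)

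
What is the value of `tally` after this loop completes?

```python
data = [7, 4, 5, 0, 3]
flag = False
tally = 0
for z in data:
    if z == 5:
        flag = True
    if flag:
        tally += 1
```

Count elements after first 5 in [7, 4, 5, 0, 3]
`tally` takes the values: 0 → 1 → 2 → 3

Answer: 3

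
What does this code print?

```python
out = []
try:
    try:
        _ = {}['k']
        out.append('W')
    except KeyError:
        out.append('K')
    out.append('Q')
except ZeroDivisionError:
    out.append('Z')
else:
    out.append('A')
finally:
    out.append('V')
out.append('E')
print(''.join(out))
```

Execution trace: 'K' (inner except KeyError) → 'Q' (try body, no exception) → 'A' (else) → 'V' (finally) → 'E' (after the try/except). Output: KQAVE

Answer: KQAVE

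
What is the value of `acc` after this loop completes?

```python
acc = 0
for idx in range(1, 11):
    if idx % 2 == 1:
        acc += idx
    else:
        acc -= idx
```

Add odd, subtract even
`acc` takes the values: 0 → 1 → -1 → 2 → -2 → 3 → -3 → 4 → -4 → 5 → -5

Answer: -5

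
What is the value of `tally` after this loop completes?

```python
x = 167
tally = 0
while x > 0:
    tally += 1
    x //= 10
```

Count digits by repeated division by 10
`tally` takes the values: 0 → 1 → 2 → 3

Answer: 3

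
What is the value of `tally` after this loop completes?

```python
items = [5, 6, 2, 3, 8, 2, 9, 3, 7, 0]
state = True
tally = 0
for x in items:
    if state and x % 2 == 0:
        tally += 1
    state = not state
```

Count even values at even positions
`tally` takes the values: 0 → 1 → 2

Answer: 2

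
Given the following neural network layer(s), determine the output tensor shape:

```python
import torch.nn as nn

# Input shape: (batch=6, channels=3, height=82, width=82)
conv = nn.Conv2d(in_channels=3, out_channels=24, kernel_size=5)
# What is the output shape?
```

Input: (6, 3, 82, 82) -> Output: (6, 24, 78, 78)

Answer: (6, 24, 78, 78)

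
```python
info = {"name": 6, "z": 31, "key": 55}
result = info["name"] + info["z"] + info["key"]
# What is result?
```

Trace:
`info = {"name": 6, "z": 31, "key": 55}` → info = {'name': 6, 'z': 31, 'key': 55}
`result = info["name"] + info["z"] + info["key"]` → result = 92
So result = 92

Answer: 92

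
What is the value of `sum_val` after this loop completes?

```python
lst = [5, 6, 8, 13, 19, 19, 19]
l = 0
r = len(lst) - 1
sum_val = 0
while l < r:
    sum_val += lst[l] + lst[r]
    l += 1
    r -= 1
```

Sum of pairs from ends
`sum_val` takes the values: 0 → 24 → 49 → 76

Answer: 76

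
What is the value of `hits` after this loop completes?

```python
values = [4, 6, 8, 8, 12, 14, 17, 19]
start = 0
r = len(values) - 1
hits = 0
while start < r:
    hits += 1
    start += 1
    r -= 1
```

Iterations until pointers meet (list length 8)
`hits` takes the values: 0 → 1 → 2 → 3 → 4

Answer: 4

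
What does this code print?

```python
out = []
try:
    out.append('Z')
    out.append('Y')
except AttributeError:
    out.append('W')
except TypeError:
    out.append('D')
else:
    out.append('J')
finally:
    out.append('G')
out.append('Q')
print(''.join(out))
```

Execution trace: 'Z' (try body) → 'Y' (try body, no exception) → 'J' (else) → 'G' (finally) → 'Q' (after the try/except). Output: ZYJGQ

Answer: ZYJGQ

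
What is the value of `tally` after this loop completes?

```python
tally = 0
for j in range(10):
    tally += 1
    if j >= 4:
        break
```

Loop breaks when j reaches 4, tally is 5
`tally` takes the values: 0 → 1 → 2 → 3 → 4 → 5

Answer: 5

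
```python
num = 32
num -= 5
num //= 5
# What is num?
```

Trace:
`num = 32` → num = 32
`num -= 5` → num = 27
`num //= 5` → num = 5
So num = 5

Answer: 5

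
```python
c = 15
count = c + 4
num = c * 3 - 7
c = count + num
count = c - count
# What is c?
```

Trace:
`c = 15` → c = 15
`count = c + 4` → count = 19
`num = c * 3 - 7` → num = 38
`c = count + num` → c = 57
`count = c - count` → count = 38
So c = 57

Answer: 57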